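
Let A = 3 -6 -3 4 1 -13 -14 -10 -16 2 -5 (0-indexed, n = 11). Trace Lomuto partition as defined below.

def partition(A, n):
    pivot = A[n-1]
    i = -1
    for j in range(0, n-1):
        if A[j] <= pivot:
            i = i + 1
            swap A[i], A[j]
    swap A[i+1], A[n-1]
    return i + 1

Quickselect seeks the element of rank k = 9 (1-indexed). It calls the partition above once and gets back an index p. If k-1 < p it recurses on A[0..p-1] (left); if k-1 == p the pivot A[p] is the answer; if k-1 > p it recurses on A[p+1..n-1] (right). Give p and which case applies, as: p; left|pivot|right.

pivot=-5, i=-1
j=0: 3>-5, skip
j=1: -6≤-5, i=0, swap(0,1) ⇒ -6 3 -3 4 1 -13 -14 -10 -16 2 -5
j=2: -3>-5, skip
j=3: 4>-5, skip
j=4: 1>-5, skip
j=5: -13≤-5, i=1, swap(1,5) ⇒ -6 -13 -3 4 1 3 -14 -10 -16 2 -5
j=6: -14≤-5, i=2, swap(2,6) ⇒ -6 -13 -14 4 1 3 -3 -10 -16 2 -5
j=7: -10≤-5, i=3, swap(3,7) ⇒ -6 -13 -14 -10 1 3 -3 4 -16 2 -5
j=8: -16≤-5, i=4, swap(4,8) ⇒ -6 -13 -14 -10 -16 3 -3 4 1 2 -5
j=9: 2>-5, skip
swap(5,10) ⇒ -6 -13 -14 -10 -16 -5 -3 4 1 2 3; return 5
p = 5; k-1 = 8 > 5 ⇒ right

5; right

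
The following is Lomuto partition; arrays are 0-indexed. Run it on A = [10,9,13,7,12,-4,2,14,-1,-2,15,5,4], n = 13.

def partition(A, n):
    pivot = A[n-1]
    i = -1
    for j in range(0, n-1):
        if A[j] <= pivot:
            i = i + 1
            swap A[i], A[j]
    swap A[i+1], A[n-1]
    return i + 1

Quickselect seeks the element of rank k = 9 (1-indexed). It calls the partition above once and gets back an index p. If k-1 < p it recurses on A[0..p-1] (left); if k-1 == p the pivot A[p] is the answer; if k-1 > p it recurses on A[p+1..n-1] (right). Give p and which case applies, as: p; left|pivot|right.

pivot = A[12] = 4; i = -1
j=0: A[0]=10 > 4 → no swap
j=1: A[1]=9 > 4 → no swap
j=2: A[2]=13 > 4 → no swap
j=3: A[3]=7 > 4 → no swap
j=4: A[4]=12 > 4 → no swap
j=5: A[5]=-4 ≤ 4 → i=0, swap A[0],A[5] → [-4,9,13,7,12,10,2,14,-1,-2,15,5,4]
j=6: A[6]=2 ≤ 4 → i=1, swap A[1],A[6] → [-4,2,13,7,12,10,9,14,-1,-2,15,5,4]
j=7: A[7]=14 > 4 → no swap
j=8: A[8]=-1 ≤ 4 → i=2, swap A[2],A[8] → [-4,2,-1,7,12,10,9,14,13,-2,15,5,4]
j=9: A[9]=-2 ≤ 4 → i=3, swap A[3],A[9] → [-4,2,-1,-2,12,10,9,14,13,7,15,5,4]
j=10: A[10]=15 > 4 → no swap
j=11: A[11]=5 > 4 → no swap
final swap A[4],A[12] → [-4,2,-1,-2,4,10,9,14,13,7,15,5,12]; return 4
p = 4; k-1 = 8 > 4 ⇒ right

4; right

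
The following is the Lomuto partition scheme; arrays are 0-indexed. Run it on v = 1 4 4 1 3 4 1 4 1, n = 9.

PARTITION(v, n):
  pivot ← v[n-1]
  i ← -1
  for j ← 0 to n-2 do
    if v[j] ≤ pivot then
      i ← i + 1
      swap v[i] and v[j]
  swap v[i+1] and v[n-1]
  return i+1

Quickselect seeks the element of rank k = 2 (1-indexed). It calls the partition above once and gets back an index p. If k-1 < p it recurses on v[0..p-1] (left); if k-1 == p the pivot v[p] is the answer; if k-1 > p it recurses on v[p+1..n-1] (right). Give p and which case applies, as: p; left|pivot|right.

3; left

pivot = v[8] = 1; i = -1
j=0: v[0]=1 ≤ 1 → i=0, swap v[0],v[0] (no change) → 1 4 4 1 3 4 1 4 1
j=1: v[1]=4 > 1 → no swap
j=2: v[2]=4 > 1 → no swap
j=3: v[3]=1 ≤ 1 → i=1, swap v[1],v[3] → 1 1 4 4 3 4 1 4 1
j=4: v[4]=3 > 1 → no swap
j=5: v[5]=4 > 1 → no swap
j=6: v[6]=1 ≤ 1 → i=2, swap v[2],v[6] → 1 1 1 4 3 4 4 4 1
j=7: v[7]=4 > 1 → no swap
final swap v[3],v[8] → 1 1 1 1 3 4 4 4 4; return 3
p = 3; k-1 = 1 < 3 ⇒ left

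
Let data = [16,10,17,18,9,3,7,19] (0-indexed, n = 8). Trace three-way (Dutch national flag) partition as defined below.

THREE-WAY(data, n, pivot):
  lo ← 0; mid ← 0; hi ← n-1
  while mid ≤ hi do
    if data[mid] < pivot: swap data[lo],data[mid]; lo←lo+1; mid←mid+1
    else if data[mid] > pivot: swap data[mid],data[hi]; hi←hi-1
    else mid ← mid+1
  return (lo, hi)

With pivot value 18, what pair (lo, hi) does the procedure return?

pivot = 18; lo=0, mid=0, hi=7
data[mid]=16<18: swap data[0],data[0]; lo=1,mid=1 → [16,10,17,18,9,3,7,19]
data[mid]=10<18: swap data[1],data[1]; lo=2,mid=2 → [16,10,17,18,9,3,7,19]
data[mid]=17<18: swap data[2],data[2]; lo=3,mid=3 → [16,10,17,18,9,3,7,19]
data[mid]=18=18: mid=4
data[mid]=9<18: swap data[3],data[4]; lo=4,mid=5 → [16,10,17,9,18,3,7,19]
data[mid]=3<18: swap data[4],data[5]; lo=5,mid=6 → [16,10,17,9,3,18,7,19]
data[mid]=7<18: swap data[5],data[6]; lo=6,mid=7 → [16,10,17,9,3,7,18,19]
data[mid]=19>18: swap data[7],data[7]; hi=6 → [16,10,17,9,3,7,18,19]
end: lo=6, hi=6; data = [16,10,17,9,3,7,18,19]

(6, 6)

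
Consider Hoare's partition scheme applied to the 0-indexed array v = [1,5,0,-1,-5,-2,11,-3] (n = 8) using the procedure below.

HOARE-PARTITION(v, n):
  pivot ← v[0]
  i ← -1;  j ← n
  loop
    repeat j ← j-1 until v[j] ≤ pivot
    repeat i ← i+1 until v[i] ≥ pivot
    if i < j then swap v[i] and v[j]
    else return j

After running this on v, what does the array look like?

[-3,-2,0,-1,-5,5,11,1]

pivot = v[0] = 1; i = -1, j = 8
j→7 (v[7]=-3≤1), i→0 (v[0]=1≥1); i<j, swap → [-3,5,0,-1,-5,-2,11,1]
j→5 (v[5]=-2≤1), i→1 (v[1]=5≥1); i<j, swap → [-3,-2,0,-1,-5,5,11,1]
j→4, i→5; i≥j, return j=4. v = [-3,-2,0,-1,-5,5,11,1]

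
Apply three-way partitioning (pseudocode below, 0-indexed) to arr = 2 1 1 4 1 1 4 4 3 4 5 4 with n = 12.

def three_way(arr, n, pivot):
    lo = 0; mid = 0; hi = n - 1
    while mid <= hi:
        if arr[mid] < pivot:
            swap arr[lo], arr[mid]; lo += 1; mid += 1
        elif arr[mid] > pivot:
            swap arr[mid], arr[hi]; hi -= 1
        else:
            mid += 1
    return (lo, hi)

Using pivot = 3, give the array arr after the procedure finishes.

2 1 1 1 1 3 4 4 4 5 4 4

pivot = 3; lo=0, mid=0, hi=11
arr[mid]=2<3: swap arr[0],arr[0]; lo=1,mid=1 → 2 1 1 4 1 1 4 4 3 4 5 4
arr[mid]=1<3: swap arr[1],arr[1]; lo=2,mid=2 → 2 1 1 4 1 1 4 4 3 4 5 4
arr[mid]=1<3: swap arr[2],arr[2]; lo=3,mid=3 → 2 1 1 4 1 1 4 4 3 4 5 4
arr[mid]=4>3: swap arr[3],arr[11]; hi=10 → 2 1 1 4 1 1 4 4 3 4 5 4
arr[mid]=4>3: swap arr[3],arr[10]; hi=9 → 2 1 1 5 1 1 4 4 3 4 4 4
arr[mid]=5>3: swap arr[3],arr[9]; hi=8 → 2 1 1 4 1 1 4 4 3 5 4 4
arr[mid]=4>3: swap arr[3],arr[8]; hi=7 → 2 1 1 3 1 1 4 4 4 5 4 4
arr[mid]=3=3: mid=4
arr[mid]=1<3: swap arr[3],arr[4]; lo=4,mid=5 → 2 1 1 1 3 1 4 4 4 5 4 4
arr[mid]=1<3: swap arr[4],arr[5]; lo=5,mid=6 → 2 1 1 1 1 3 4 4 4 5 4 4
arr[mid]=4>3: swap arr[6],arr[7]; hi=6 → 2 1 1 1 1 3 4 4 4 5 4 4
arr[mid]=4>3: swap arr[6],arr[6]; hi=5 → 2 1 1 1 1 3 4 4 4 5 4 4
end: lo=5, hi=5; arr = 2 1 1 1 1 3 4 4 4 5 4 4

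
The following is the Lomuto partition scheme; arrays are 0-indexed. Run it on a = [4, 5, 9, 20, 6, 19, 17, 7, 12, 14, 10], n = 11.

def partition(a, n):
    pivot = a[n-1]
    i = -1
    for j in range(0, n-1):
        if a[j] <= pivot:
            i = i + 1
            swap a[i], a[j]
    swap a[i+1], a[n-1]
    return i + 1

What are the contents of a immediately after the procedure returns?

pivot=10, i=-1
j=0: 4≤10, i=0, swap(0,0) ⇒ [4, 5, 9, 20, 6, 19, 17, 7, 12, 14, 10]
j=1: 5≤10, i=1, swap(1,1) ⇒ [4, 5, 9, 20, 6, 19, 17, 7, 12, 14, 10]
j=2: 9≤10, i=2, swap(2,2) ⇒ [4, 5, 9, 20, 6, 19, 17, 7, 12, 14, 10]
j=3: 20>10, skip
j=4: 6≤10, i=3, swap(3,4) ⇒ [4, 5, 9, 6, 20, 19, 17, 7, 12, 14, 10]
j=5: 19>10, skip
j=6: 17>10, skip
j=7: 7≤10, i=4, swap(4,7) ⇒ [4, 5, 9, 6, 7, 19, 17, 20, 12, 14, 10]
j=8: 12>10, skip
j=9: 14>10, skip
swap(5,10) ⇒ [4, 5, 9, 6, 7, 10, 17, 20, 12, 14, 19]; return 5

[4, 5, 9, 6, 7, 10, 17, 20, 12, 14, 19]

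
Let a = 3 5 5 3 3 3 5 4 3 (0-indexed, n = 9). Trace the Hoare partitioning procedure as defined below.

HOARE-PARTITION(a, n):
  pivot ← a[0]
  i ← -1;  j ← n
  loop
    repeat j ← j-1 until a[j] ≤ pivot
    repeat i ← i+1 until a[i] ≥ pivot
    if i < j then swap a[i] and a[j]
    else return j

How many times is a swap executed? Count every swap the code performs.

pivot=3
j stops at 8 (3), i stops at 0 (3); swap ⇒ 3 5 5 3 3 3 5 4 3
j stops at 5 (3), i stops at 1 (5); swap ⇒ 3 3 5 3 3 5 5 4 3
j stops at 4 (3), i stops at 2 (5); swap ⇒ 3 3 3 3 5 5 5 4 3
j stops at 3, i stops at 3; i≥j ⇒ return 3. a=3 3 3 3 5 5 5 4 3

3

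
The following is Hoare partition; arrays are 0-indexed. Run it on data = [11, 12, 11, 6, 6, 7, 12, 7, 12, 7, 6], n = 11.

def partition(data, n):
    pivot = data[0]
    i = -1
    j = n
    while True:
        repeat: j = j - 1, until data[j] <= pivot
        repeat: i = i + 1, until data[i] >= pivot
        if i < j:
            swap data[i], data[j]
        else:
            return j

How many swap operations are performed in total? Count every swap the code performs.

3

pivot = data[0] = 11; i = -1, j = 11
j→10 (data[10]=6≤11), i→0 (data[0]=11≥11); i<j, swap → [6, 12, 11, 6, 6, 7, 12, 7, 12, 7, 11]
j→9 (data[9]=7≤11), i→1 (data[1]=12≥11); i<j, swap → [6, 7, 11, 6, 6, 7, 12, 7, 12, 12, 11]
j→7 (data[7]=7≤11), i→2 (data[2]=11≥11); i<j, swap → [6, 7, 7, 6, 6, 7, 12, 11, 12, 12, 11]
j→5, i→6; i≥j, return j=5. data = [6, 7, 7, 6, 6, 7, 12, 11, 12, 12, 11]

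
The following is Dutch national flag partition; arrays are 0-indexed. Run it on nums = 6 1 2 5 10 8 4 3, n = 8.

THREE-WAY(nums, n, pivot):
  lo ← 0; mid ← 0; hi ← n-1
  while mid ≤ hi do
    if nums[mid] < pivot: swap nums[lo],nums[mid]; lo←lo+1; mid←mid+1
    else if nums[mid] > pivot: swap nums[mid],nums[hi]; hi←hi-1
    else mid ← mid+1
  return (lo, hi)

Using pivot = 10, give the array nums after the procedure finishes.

pivot = 10; lo=0, mid=0, hi=7
nums[mid]=6<10: swap nums[0],nums[0]; lo=1,mid=1 → 6 1 2 5 10 8 4 3
nums[mid]=1<10: swap nums[1],nums[1]; lo=2,mid=2 → 6 1 2 5 10 8 4 3
nums[mid]=2<10: swap nums[2],nums[2]; lo=3,mid=3 → 6 1 2 5 10 8 4 3
nums[mid]=5<10: swap nums[3],nums[3]; lo=4,mid=4 → 6 1 2 5 10 8 4 3
nums[mid]=10=10: mid=5
nums[mid]=8<10: swap nums[4],nums[5]; lo=5,mid=6 → 6 1 2 5 8 10 4 3
nums[mid]=4<10: swap nums[5],nums[6]; lo=6,mid=7 → 6 1 2 5 8 4 10 3
nums[mid]=3<10: swap nums[6],nums[7]; lo=7,mid=8 → 6 1 2 5 8 4 3 10
end: lo=7, hi=7; nums = 6 1 2 5 8 4 3 10

6 1 2 5 8 4 3 10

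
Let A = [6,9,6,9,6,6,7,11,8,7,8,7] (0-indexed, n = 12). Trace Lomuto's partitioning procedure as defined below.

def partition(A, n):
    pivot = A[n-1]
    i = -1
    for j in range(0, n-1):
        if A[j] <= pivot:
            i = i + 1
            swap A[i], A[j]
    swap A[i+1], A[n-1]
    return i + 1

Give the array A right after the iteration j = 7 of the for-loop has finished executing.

[6,6,6,6,7,9,9,11,8,7,8,7]

pivot = A[11] = 7; i = -1
j=0: A[0]=6 ≤ 7 → i=0, swap A[0],A[0] (no change) → [6,9,6,9,6,6,7,11,8,7,8,7]
j=1: A[1]=9 > 7 → no swap
j=2: A[2]=6 ≤ 7 → i=1, swap A[1],A[2] → [6,6,9,9,6,6,7,11,8,7,8,7]
j=3: A[3]=9 > 7 → no swap
j=4: A[4]=6 ≤ 7 → i=2, swap A[2],A[4] → [6,6,6,9,9,6,7,11,8,7,8,7]
j=5: A[5]=6 ≤ 7 → i=3, swap A[3],A[5] → [6,6,6,6,9,9,7,11,8,7,8,7]
j=6: A[6]=7 ≤ 7 → i=4, swap A[4],A[6] → [6,6,6,6,7,9,9,11,8,7,8,7]
j=7: A[7]=11 > 7 → no swap
(after j=7) A = [6,6,6,6,7,9,9,11,8,7,8,7]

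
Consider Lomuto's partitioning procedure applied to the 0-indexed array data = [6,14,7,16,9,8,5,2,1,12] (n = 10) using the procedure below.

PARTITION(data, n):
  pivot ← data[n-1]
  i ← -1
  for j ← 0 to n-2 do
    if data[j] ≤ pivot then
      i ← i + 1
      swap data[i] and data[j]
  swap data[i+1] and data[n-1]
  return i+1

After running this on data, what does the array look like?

[6,7,9,8,5,2,1,12,14,16]

pivot=12, i=-1
j=0: 6≤12, i=0, swap(0,0) ⇒ [6,14,7,16,9,8,5,2,1,12]
j=1: 14>12, skip
j=2: 7≤12, i=1, swap(1,2) ⇒ [6,7,14,16,9,8,5,2,1,12]
j=3: 16>12, skip
j=4: 9≤12, i=2, swap(2,4) ⇒ [6,7,9,16,14,8,5,2,1,12]
j=5: 8≤12, i=3, swap(3,5) ⇒ [6,7,9,8,14,16,5,2,1,12]
j=6: 5≤12, i=4, swap(4,6) ⇒ [6,7,9,8,5,16,14,2,1,12]
j=7: 2≤12, i=5, swap(5,7) ⇒ [6,7,9,8,5,2,14,16,1,12]
j=8: 1≤12, i=6, swap(6,8) ⇒ [6,7,9,8,5,2,1,16,14,12]
swap(7,9) ⇒ [6,7,9,8,5,2,1,12,14,16]; return 7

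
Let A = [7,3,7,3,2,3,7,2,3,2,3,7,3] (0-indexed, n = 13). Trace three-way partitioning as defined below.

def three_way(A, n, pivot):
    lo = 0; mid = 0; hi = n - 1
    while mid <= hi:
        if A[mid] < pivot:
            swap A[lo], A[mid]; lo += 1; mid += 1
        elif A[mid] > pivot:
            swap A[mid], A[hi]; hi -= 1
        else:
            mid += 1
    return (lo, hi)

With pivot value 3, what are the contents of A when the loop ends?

pivot = 3; lo=0, mid=0, hi=12
A[mid]=7>3: swap A[0],A[12]; hi=11 → [3,3,7,3,2,3,7,2,3,2,3,7,7]
A[mid]=3=3: mid=1
A[mid]=3=3: mid=2
A[mid]=7>3: swap A[2],A[11]; hi=10 → [3,3,7,3,2,3,7,2,3,2,3,7,7]
A[mid]=7>3: swap A[2],A[10]; hi=9 → [3,3,3,3,2,3,7,2,3,2,7,7,7]
A[mid]=3=3: mid=3
A[mid]=3=3: mid=4
A[mid]=2<3: swap A[0],A[4]; lo=1,mid=5 → [2,3,3,3,3,3,7,2,3,2,7,7,7]
A[mid]=3=3: mid=6
A[mid]=7>3: swap A[6],A[9]; hi=8 → [2,3,3,3,3,3,2,2,3,7,7,7,7]
A[mid]=2<3: swap A[1],A[6]; lo=2,mid=7 → [2,2,3,3,3,3,3,2,3,7,7,7,7]
A[mid]=2<3: swap A[2],A[7]; lo=3,mid=8 → [2,2,2,3,3,3,3,3,3,7,7,7,7]
A[mid]=3=3: mid=9
end: lo=3, hi=8; A = [2,2,2,3,3,3,3,3,3,7,7,7,7]

[2,2,2,3,3,3,3,3,3,7,7,7,7]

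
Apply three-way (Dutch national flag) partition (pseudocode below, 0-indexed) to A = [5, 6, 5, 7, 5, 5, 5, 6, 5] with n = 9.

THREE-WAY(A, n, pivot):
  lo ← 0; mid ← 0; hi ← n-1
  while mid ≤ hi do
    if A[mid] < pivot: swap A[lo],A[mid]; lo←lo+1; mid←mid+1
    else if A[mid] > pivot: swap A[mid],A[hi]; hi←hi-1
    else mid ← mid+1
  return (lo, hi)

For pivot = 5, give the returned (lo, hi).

(0, 5)

lo=0 mid=0 hi=8
5=5: mid=1
6>5: swap(1,8), hi=7 ⇒ [5, 5, 5, 7, 5, 5, 5, 6, 6]
5=5: mid=2
5=5: mid=3
7>5: swap(3,7), hi=6 ⇒ [5, 5, 5, 6, 5, 5, 5, 7, 6]
6>5: swap(3,6), hi=5 ⇒ [5, 5, 5, 5, 5, 5, 6, 7, 6]
5=5: mid=4
5=5: mid=5
5=5: mid=6
done. lo=0 hi=5; A=[5, 5, 5, 5, 5, 5, 6, 7, 6]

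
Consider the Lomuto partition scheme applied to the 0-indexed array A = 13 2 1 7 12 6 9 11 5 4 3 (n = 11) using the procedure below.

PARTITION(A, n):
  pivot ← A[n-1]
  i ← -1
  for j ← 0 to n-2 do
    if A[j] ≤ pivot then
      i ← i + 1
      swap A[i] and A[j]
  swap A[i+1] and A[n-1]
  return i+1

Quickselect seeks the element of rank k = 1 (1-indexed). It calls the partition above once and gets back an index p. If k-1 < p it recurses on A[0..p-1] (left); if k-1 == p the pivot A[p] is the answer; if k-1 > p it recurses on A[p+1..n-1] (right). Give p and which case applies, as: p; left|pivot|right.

pivot = A[10] = 3; i = -1
j=0: A[0]=13 > 3 → no swap
j=1: A[1]=2 ≤ 3 → i=0, swap A[0],A[1] → 2 13 1 7 12 6 9 11 5 4 3
j=2: A[2]=1 ≤ 3 → i=1, swap A[1],A[2] → 2 1 13 7 12 6 9 11 5 4 3
j=3: A[3]=7 > 3 → no swap
j=4: A[4]=12 > 3 → no swap
j=5: A[5]=6 > 3 → no swap
j=6: A[6]=9 > 3 → no swap
j=7: A[7]=11 > 3 → no swap
j=8: A[8]=5 > 3 → no swap
j=9: A[9]=4 > 3 → no swap
final swap A[2],A[10] → 2 1 3 7 12 6 9 11 5 4 13; return 2
p = 2; k-1 = 0 < 2 ⇒ left

2; left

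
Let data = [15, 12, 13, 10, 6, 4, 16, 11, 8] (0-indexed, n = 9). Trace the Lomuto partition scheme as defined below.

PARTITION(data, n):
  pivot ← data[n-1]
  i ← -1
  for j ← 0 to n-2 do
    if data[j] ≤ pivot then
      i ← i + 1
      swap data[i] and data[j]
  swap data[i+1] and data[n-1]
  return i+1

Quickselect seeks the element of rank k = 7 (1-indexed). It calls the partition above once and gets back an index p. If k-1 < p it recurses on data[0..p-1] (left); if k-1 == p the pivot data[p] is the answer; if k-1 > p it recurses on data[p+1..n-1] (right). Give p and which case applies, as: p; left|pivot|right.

2; right

pivot=8, i=-1
j=0: 15>8, skip
j=1: 12>8, skip
j=2: 13>8, skip
j=3: 10>8, skip
j=4: 6≤8, i=0, swap(0,4) ⇒ [6, 12, 13, 10, 15, 4, 16, 11, 8]
j=5: 4≤8, i=1, swap(1,5) ⇒ [6, 4, 13, 10, 15, 12, 16, 11, 8]
j=6: 16>8, skip
j=7: 11>8, skip
swap(2,8) ⇒ [6, 4, 8, 10, 15, 12, 16, 11, 13]; return 2
p = 2; k-1 = 6 > 2 ⇒ right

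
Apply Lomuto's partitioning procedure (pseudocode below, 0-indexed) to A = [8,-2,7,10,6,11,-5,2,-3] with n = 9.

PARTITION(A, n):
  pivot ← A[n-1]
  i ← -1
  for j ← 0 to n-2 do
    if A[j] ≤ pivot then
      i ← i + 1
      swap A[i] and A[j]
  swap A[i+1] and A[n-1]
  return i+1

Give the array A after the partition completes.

[-5,-3,7,10,6,11,8,2,-2]

pivot = A[8] = -3; i = -1
j=0: A[0]=8 > -3 → no swap
j=1: A[1]=-2 > -3 → no swap
j=2: A[2]=7 > -3 → no swap
j=3: A[3]=10 > -3 → no swap
j=4: A[4]=6 > -3 → no swap
j=5: A[5]=11 > -3 → no swap
j=6: A[6]=-5 ≤ -3 → i=0, swap A[0],A[6] → [-5,-2,7,10,6,11,8,2,-3]
j=7: A[7]=2 > -3 → no swap
final swap A[1],A[8] → [-5,-3,7,10,6,11,8,2,-2]; return 1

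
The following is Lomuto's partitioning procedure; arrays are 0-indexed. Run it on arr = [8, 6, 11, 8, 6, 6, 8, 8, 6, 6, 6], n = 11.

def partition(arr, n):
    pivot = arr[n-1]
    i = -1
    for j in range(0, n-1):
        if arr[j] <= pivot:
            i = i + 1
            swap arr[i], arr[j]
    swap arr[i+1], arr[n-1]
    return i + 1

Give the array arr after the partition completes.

pivot=6, i=-1
j=0: 8>6, skip
j=1: 6≤6, i=0, swap(0,1) ⇒ [6, 8, 11, 8, 6, 6, 8, 8, 6, 6, 6]
j=2: 11>6, skip
j=3: 8>6, skip
j=4: 6≤6, i=1, swap(1,4) ⇒ [6, 6, 11, 8, 8, 6, 8, 8, 6, 6, 6]
j=5: 6≤6, i=2, swap(2,5) ⇒ [6, 6, 6, 8, 8, 11, 8, 8, 6, 6, 6]
j=6: 8>6, skip
j=7: 8>6, skip
j=8: 6≤6, i=3, swap(3,8) ⇒ [6, 6, 6, 6, 8, 11, 8, 8, 8, 6, 6]
j=9: 6≤6, i=4, swap(4,9) ⇒ [6, 6, 6, 6, 6, 11, 8, 8, 8, 8, 6]
swap(5,10) ⇒ [6, 6, 6, 6, 6, 6, 8, 8, 8, 8, 11]; return 5

[6, 6, 6, 6, 6, 6, 8, 8, 8, 8, 11]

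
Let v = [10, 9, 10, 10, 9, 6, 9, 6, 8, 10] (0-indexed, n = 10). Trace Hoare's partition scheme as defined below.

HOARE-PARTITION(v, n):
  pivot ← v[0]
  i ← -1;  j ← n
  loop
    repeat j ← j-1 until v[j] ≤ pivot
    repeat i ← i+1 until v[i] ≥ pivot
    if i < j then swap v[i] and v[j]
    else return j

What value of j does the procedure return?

pivot=10
j stops at 9 (10), i stops at 0 (10); swap ⇒ [10, 9, 10, 10, 9, 6, 9, 6, 8, 10]
j stops at 8 (8), i stops at 2 (10); swap ⇒ [10, 9, 8, 10, 9, 6, 9, 6, 10, 10]
j stops at 7 (6), i stops at 3 (10); swap ⇒ [10, 9, 8, 6, 9, 6, 9, 10, 10, 10]
j stops at 6, i stops at 7; i≥j ⇒ return 6. v=[10, 9, 8, 6, 9, 6, 9, 10, 10, 10]

6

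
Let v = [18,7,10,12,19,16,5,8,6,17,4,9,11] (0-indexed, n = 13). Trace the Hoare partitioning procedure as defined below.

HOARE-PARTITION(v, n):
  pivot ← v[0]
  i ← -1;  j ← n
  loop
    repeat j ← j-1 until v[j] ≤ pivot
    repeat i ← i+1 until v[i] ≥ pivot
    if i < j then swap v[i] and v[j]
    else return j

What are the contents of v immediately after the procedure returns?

[11,7,10,12,9,16,5,8,6,17,4,19,18]

pivot = v[0] = 18; i = -1, j = 13
j→12 (v[12]=11≤18), i→0 (v[0]=18≥18); i<j, swap → [11,7,10,12,19,16,5,8,6,17,4,9,18]
j→11 (v[11]=9≤18), i→4 (v[4]=19≥18); i<j, swap → [11,7,10,12,9,16,5,8,6,17,4,19,18]
j→10, i→11; i≥j, return j=10. v = [11,7,10,12,9,16,5,8,6,17,4,19,18]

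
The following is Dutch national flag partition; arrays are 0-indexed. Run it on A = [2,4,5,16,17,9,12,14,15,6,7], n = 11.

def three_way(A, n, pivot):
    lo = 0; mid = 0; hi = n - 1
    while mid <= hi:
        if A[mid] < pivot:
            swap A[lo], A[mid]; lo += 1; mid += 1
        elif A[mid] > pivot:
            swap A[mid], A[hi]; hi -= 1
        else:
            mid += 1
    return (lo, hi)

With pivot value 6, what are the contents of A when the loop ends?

[2,4,5,6,9,12,14,15,17,7,16]

pivot = 6; lo=0, mid=0, hi=10
A[mid]=2<6: swap A[0],A[0]; lo=1,mid=1 → [2,4,5,16,17,9,12,14,15,6,7]
A[mid]=4<6: swap A[1],A[1]; lo=2,mid=2 → [2,4,5,16,17,9,12,14,15,6,7]
A[mid]=5<6: swap A[2],A[2]; lo=3,mid=3 → [2,4,5,16,17,9,12,14,15,6,7]
A[mid]=16>6: swap A[3],A[10]; hi=9 → [2,4,5,7,17,9,12,14,15,6,16]
A[mid]=7>6: swap A[3],A[9]; hi=8 → [2,4,5,6,17,9,12,14,15,7,16]
A[mid]=6=6: mid=4
A[mid]=17>6: swap A[4],A[8]; hi=7 → [2,4,5,6,15,9,12,14,17,7,16]
A[mid]=15>6: swap A[4],A[7]; hi=6 → [2,4,5,6,14,9,12,15,17,7,16]
A[mid]=14>6: swap A[4],A[6]; hi=5 → [2,4,5,6,12,9,14,15,17,7,16]
A[mid]=12>6: swap A[4],A[5]; hi=4 → [2,4,5,6,9,12,14,15,17,7,16]
A[mid]=9>6: swap A[4],A[4]; hi=3 → [2,4,5,6,9,12,14,15,17,7,16]
end: lo=3, hi=3; A = [2,4,5,6,9,12,14,15,17,7,16]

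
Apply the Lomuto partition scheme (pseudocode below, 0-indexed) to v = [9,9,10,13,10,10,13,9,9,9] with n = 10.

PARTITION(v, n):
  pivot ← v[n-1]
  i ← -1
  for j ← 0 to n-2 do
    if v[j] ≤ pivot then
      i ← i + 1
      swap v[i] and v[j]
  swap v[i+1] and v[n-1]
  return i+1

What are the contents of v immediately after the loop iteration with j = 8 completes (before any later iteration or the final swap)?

pivot=9, i=-1
j=0: 9≤9, i=0, swap(0,0) ⇒ [9,9,10,13,10,10,13,9,9,9]
j=1: 9≤9, i=1, swap(1,1) ⇒ [9,9,10,13,10,10,13,9,9,9]
j=2: 10>9, skip
j=3: 13>9, skip
j=4: 10>9, skip
j=5: 10>9, skip
j=6: 13>9, skip
j=7: 9≤9, i=2, swap(2,7) ⇒ [9,9,9,13,10,10,13,10,9,9]
j=8: 9≤9, i=3, swap(3,8) ⇒ [9,9,9,9,10,10,13,10,13,9]
(after j=8) v = [9,9,9,9,10,10,13,10,13,9]

[9,9,9,9,10,10,13,10,13,9]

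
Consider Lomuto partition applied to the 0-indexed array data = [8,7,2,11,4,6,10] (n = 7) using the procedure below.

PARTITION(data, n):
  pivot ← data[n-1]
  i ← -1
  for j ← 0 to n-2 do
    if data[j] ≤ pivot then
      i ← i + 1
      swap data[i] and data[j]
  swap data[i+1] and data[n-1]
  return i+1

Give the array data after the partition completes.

pivot = data[6] = 10; i = -1
j=0: data[0]=8 ≤ 10 → i=0, swap data[0],data[0] (no change) → [8,7,2,11,4,6,10]
j=1: data[1]=7 ≤ 10 → i=1, swap data[1],data[1] (no change) → [8,7,2,11,4,6,10]
j=2: data[2]=2 ≤ 10 → i=2, swap data[2],data[2] (no change) → [8,7,2,11,4,6,10]
j=3: data[3]=11 > 10 → no swap
j=4: data[4]=4 ≤ 10 → i=3, swap data[3],data[4] → [8,7,2,4,11,6,10]
j=5: data[5]=6 ≤ 10 → i=4, swap data[4],data[5] → [8,7,2,4,6,11,10]
final swap data[5],data[6] → [8,7,2,4,6,10,11]; return 5

[8,7,2,4,6,10,11]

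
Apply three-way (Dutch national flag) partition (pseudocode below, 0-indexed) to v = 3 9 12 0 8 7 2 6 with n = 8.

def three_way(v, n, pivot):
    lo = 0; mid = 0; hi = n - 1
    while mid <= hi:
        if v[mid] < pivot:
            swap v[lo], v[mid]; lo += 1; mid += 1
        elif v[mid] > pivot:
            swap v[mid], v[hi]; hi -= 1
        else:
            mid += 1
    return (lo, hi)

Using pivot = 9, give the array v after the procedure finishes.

3 6 0 8 7 2 9 12

lo=0 mid=0 hi=7
3<9: swap(0,0), lo=1 mid=1 ⇒ 3 9 12 0 8 7 2 6
9=9: mid=2
12>9: swap(2,7), hi=6 ⇒ 3 9 6 0 8 7 2 12
6<9: swap(1,2), lo=2 mid=3 ⇒ 3 6 9 0 8 7 2 12
0<9: swap(2,3), lo=3 mid=4 ⇒ 3 6 0 9 8 7 2 12
8<9: swap(3,4), lo=4 mid=5 ⇒ 3 6 0 8 9 7 2 12
7<9: swap(4,5), lo=5 mid=6 ⇒ 3 6 0 8 7 9 2 12
2<9: swap(5,6), lo=6 mid=7 ⇒ 3 6 0 8 7 2 9 12
done. lo=6 hi=6; v=3 6 0 8 7 2 9 12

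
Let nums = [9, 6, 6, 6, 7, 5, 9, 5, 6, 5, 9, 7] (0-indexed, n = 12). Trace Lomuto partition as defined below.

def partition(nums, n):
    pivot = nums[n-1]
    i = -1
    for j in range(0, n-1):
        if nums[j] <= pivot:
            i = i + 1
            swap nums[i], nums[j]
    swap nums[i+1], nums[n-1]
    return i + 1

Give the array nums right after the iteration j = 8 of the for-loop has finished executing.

[6, 6, 6, 7, 5, 5, 6, 9, 9, 5, 9, 7]

pivot = nums[11] = 7; i = -1
j=0: nums[0]=9 > 7 → no swap
j=1: nums[1]=6 ≤ 7 → i=0, swap nums[0],nums[1] → [6, 9, 6, 6, 7, 5, 9, 5, 6, 5, 9, 7]
j=2: nums[2]=6 ≤ 7 → i=1, swap nums[1],nums[2] → [6, 6, 9, 6, 7, 5, 9, 5, 6, 5, 9, 7]
j=3: nums[3]=6 ≤ 7 → i=2, swap nums[2],nums[3] → [6, 6, 6, 9, 7, 5, 9, 5, 6, 5, 9, 7]
j=4: nums[4]=7 ≤ 7 → i=3, swap nums[3],nums[4] → [6, 6, 6, 7, 9, 5, 9, 5, 6, 5, 9, 7]
j=5: nums[5]=5 ≤ 7 → i=4, swap nums[4],nums[5] → [6, 6, 6, 7, 5, 9, 9, 5, 6, 5, 9, 7]
j=6: nums[6]=9 > 7 → no swap
j=7: nums[7]=5 ≤ 7 → i=5, swap nums[5],nums[7] → [6, 6, 6, 7, 5, 5, 9, 9, 6, 5, 9, 7]
j=8: nums[8]=6 ≤ 7 → i=6, swap nums[6],nums[8] → [6, 6, 6, 7, 5, 5, 6, 9, 9, 5, 9, 7]
(after j=8) nums = [6, 6, 6, 7, 5, 5, 6, 9, 9, 5, 9, 7]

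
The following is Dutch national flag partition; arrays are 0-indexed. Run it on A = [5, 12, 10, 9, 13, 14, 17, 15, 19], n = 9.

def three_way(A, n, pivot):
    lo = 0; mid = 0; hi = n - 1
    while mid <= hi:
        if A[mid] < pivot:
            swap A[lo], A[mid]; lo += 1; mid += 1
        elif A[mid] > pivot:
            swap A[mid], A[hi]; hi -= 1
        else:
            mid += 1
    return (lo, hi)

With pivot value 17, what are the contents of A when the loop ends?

pivot = 17; lo=0, mid=0, hi=8
A[mid]=5<17: swap A[0],A[0]; lo=1,mid=1 → [5, 12, 10, 9, 13, 14, 17, 15, 19]
A[mid]=12<17: swap A[1],A[1]; lo=2,mid=2 → [5, 12, 10, 9, 13, 14, 17, 15, 19]
A[mid]=10<17: swap A[2],A[2]; lo=3,mid=3 → [5, 12, 10, 9, 13, 14, 17, 15, 19]
A[mid]=9<17: swap A[3],A[3]; lo=4,mid=4 → [5, 12, 10, 9, 13, 14, 17, 15, 19]
A[mid]=13<17: swap A[4],A[4]; lo=5,mid=5 → [5, 12, 10, 9, 13, 14, 17, 15, 19]
A[mid]=14<17: swap A[5],A[5]; lo=6,mid=6 → [5, 12, 10, 9, 13, 14, 17, 15, 19]
A[mid]=17=17: mid=7
A[mid]=15<17: swap A[6],A[7]; lo=7,mid=8 → [5, 12, 10, 9, 13, 14, 15, 17, 19]
A[mid]=19>17: swap A[8],A[8]; hi=7 → [5, 12, 10, 9, 13, 14, 15, 17, 19]
end: lo=7, hi=7; A = [5, 12, 10, 9, 13, 14, 15, 17, 19]

[5, 12, 10, 9, 13, 14, 15, 17, 19]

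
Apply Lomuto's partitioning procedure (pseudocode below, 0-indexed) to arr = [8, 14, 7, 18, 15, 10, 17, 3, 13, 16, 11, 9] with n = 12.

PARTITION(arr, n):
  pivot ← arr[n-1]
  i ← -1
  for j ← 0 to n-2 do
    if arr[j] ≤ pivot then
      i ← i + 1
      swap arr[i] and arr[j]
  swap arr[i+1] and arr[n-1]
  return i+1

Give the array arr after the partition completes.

pivot=9, i=-1
j=0: 8≤9, i=0, swap(0,0) ⇒ [8, 14, 7, 18, 15, 10, 17, 3, 13, 16, 11, 9]
j=1: 14>9, skip
j=2: 7≤9, i=1, swap(1,2) ⇒ [8, 7, 14, 18, 15, 10, 17, 3, 13, 16, 11, 9]
j=3: 18>9, skip
j=4: 15>9, skip
j=5: 10>9, skip
j=6: 17>9, skip
j=7: 3≤9, i=2, swap(2,7) ⇒ [8, 7, 3, 18, 15, 10, 17, 14, 13, 16, 11, 9]
j=8: 13>9, skip
j=9: 16>9, skip
j=10: 11>9, skip
swap(3,11) ⇒ [8, 7, 3, 9, 15, 10, 17, 14, 13, 16, 11, 18]; return 3

[8, 7, 3, 9, 15, 10, 17, 14, 13, 16, 11, 18]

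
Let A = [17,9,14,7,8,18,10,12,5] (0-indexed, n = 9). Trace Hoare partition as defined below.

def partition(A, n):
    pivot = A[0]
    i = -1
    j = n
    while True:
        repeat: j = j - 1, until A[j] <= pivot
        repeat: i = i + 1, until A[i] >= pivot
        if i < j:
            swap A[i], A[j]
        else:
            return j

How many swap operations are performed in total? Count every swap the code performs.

pivot=17
j stops at 8 (5), i stops at 0 (17); swap ⇒ [5,9,14,7,8,18,10,12,17]
j stops at 7 (12), i stops at 5 (18); swap ⇒ [5,9,14,7,8,12,10,18,17]
j stops at 6, i stops at 7; i≥j ⇒ return 6. A=[5,9,14,7,8,12,10,18,17]

2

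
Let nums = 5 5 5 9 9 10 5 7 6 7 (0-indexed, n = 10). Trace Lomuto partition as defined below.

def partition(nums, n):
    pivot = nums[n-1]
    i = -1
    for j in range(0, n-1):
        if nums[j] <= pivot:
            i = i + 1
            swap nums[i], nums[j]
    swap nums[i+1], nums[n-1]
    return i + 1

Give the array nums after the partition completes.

pivot = nums[9] = 7; i = -1
j=0: nums[0]=5 ≤ 7 → i=0, swap nums[0],nums[0] (no change) → 5 5 5 9 9 10 5 7 6 7
j=1: nums[1]=5 ≤ 7 → i=1, swap nums[1],nums[1] (no change) → 5 5 5 9 9 10 5 7 6 7
j=2: nums[2]=5 ≤ 7 → i=2, swap nums[2],nums[2] (no change) → 5 5 5 9 9 10 5 7 6 7
j=3: nums[3]=9 > 7 → no swap
j=4: nums[4]=9 > 7 → no swap
j=5: nums[5]=10 > 7 → no swap
j=6: nums[6]=5 ≤ 7 → i=3, swap nums[3],nums[6] → 5 5 5 5 9 10 9 7 6 7
j=7: nums[7]=7 ≤ 7 → i=4, swap nums[4],nums[7] → 5 5 5 5 7 10 9 9 6 7
j=8: nums[8]=6 ≤ 7 → i=5, swap nums[5],nums[8] → 5 5 5 5 7 6 9 9 10 7
final swap nums[6],nums[9] → 5 5 5 5 7 6 7 9 10 9; return 6

5 5 5 5 7 6 7 9 10 9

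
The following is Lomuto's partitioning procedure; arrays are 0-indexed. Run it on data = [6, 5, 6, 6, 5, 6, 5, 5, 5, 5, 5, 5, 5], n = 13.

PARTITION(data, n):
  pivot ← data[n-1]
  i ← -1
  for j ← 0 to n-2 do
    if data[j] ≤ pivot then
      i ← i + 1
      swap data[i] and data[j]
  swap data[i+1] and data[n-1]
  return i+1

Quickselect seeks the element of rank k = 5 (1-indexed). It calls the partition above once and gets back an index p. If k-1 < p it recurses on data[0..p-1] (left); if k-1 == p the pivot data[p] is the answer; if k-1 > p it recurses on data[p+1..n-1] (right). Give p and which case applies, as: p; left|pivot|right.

pivot=5, i=-1
j=0: 6>5, skip
j=1: 5≤5, i=0, swap(0,1) ⇒ [5, 6, 6, 6, 5, 6, 5, 5, 5, 5, 5, 5, 5]
j=2: 6>5, skip
j=3: 6>5, skip
j=4: 5≤5, i=1, swap(1,4) ⇒ [5, 5, 6, 6, 6, 6, 5, 5, 5, 5, 5, 5, 5]
j=5: 6>5, skip
j=6: 5≤5, i=2, swap(2,6) ⇒ [5, 5, 5, 6, 6, 6, 6, 5, 5, 5, 5, 5, 5]
j=7: 5≤5, i=3, swap(3,7) ⇒ [5, 5, 5, 5, 6, 6, 6, 6, 5, 5, 5, 5, 5]
j=8: 5≤5, i=4, swap(4,8) ⇒ [5, 5, 5, 5, 5, 6, 6, 6, 6, 5, 5, 5, 5]
j=9: 5≤5, i=5, swap(5,9) ⇒ [5, 5, 5, 5, 5, 5, 6, 6, 6, 6, 5, 5, 5]
j=10: 5≤5, i=6, swap(6,10) ⇒ [5, 5, 5, 5, 5, 5, 5, 6, 6, 6, 6, 5, 5]
j=11: 5≤5, i=7, swap(7,11) ⇒ [5, 5, 5, 5, 5, 5, 5, 5, 6, 6, 6, 6, 5]
swap(8,12) ⇒ [5, 5, 5, 5, 5, 5, 5, 5, 5, 6, 6, 6, 6]; return 8
p = 8; k-1 = 4 < 8 ⇒ left

8; left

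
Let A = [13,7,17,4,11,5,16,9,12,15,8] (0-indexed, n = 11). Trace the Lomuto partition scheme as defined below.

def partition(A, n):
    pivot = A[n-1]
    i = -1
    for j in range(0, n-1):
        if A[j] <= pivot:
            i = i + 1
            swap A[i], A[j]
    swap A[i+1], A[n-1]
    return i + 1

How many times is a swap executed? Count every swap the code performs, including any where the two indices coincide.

4

pivot=8, i=-1
j=0: 13>8, skip
j=1: 7≤8, i=0, swap(0,1) ⇒ [7,13,17,4,11,5,16,9,12,15,8]
j=2: 17>8, skip
j=3: 4≤8, i=1, swap(1,3) ⇒ [7,4,17,13,11,5,16,9,12,15,8]
j=4: 11>8, skip
j=5: 5≤8, i=2, swap(2,5) ⇒ [7,4,5,13,11,17,16,9,12,15,8]
j=6: 16>8, skip
j=7: 9>8, skip
j=8: 12>8, skip
j=9: 15>8, skip
swap(3,10) ⇒ [7,4,5,8,11,17,16,9,12,15,13]; return 3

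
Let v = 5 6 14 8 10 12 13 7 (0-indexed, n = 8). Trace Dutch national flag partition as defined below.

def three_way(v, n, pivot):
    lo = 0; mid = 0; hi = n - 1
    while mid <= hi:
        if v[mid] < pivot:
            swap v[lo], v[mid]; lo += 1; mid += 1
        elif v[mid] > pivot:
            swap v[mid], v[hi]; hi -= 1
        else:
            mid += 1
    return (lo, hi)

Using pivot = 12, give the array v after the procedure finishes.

5 6 7 8 10 12 13 14

lo=0 mid=0 hi=7
5<12: swap(0,0), lo=1 mid=1 ⇒ 5 6 14 8 10 12 13 7
6<12: swap(1,1), lo=2 mid=2 ⇒ 5 6 14 8 10 12 13 7
14>12: swap(2,7), hi=6 ⇒ 5 6 7 8 10 12 13 14
7<12: swap(2,2), lo=3 mid=3 ⇒ 5 6 7 8 10 12 13 14
8<12: swap(3,3), lo=4 mid=4 ⇒ 5 6 7 8 10 12 13 14
10<12: swap(4,4), lo=5 mid=5 ⇒ 5 6 7 8 10 12 13 14
12=12: mid=6
13>12: swap(6,6), hi=5 ⇒ 5 6 7 8 10 12 13 14
done. lo=5 hi=5; v=5 6 7 8 10 12 13 14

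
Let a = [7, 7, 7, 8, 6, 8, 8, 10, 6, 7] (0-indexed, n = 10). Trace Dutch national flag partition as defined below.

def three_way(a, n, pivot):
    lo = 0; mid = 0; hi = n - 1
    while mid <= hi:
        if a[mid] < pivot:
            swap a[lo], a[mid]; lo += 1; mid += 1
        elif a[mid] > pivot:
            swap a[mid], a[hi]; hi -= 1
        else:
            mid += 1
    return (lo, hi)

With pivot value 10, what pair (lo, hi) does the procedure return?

(9, 9)

lo=0 mid=0 hi=9
7<10: swap(0,0), lo=1 mid=1 ⇒ [7, 7, 7, 8, 6, 8, 8, 10, 6, 7]
7<10: swap(1,1), lo=2 mid=2 ⇒ [7, 7, 7, 8, 6, 8, 8, 10, 6, 7]
7<10: swap(2,2), lo=3 mid=3 ⇒ [7, 7, 7, 8, 6, 8, 8, 10, 6, 7]
8<10: swap(3,3), lo=4 mid=4 ⇒ [7, 7, 7, 8, 6, 8, 8, 10, 6, 7]
6<10: swap(4,4), lo=5 mid=5 ⇒ [7, 7, 7, 8, 6, 8, 8, 10, 6, 7]
8<10: swap(5,5), lo=6 mid=6 ⇒ [7, 7, 7, 8, 6, 8, 8, 10, 6, 7]
8<10: swap(6,6), lo=7 mid=7 ⇒ [7, 7, 7, 8, 6, 8, 8, 10, 6, 7]
10=10: mid=8
6<10: swap(7,8), lo=8 mid=9 ⇒ [7, 7, 7, 8, 6, 8, 8, 6, 10, 7]
7<10: swap(8,9), lo=9 mid=10 ⇒ [7, 7, 7, 8, 6, 8, 8, 6, 7, 10]
done. lo=9 hi=9; a=[7, 7, 7, 8, 6, 8, 8, 6, 7, 10]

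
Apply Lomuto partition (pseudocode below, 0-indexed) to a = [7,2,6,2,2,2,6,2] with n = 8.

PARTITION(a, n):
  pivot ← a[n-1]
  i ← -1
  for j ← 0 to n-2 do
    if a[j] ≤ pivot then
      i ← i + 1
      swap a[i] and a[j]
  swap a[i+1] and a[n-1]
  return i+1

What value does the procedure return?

pivot=2, i=-1
j=0: 7>2, skip
j=1: 2≤2, i=0, swap(0,1) ⇒ [2,7,6,2,2,2,6,2]
j=2: 6>2, skip
j=3: 2≤2, i=1, swap(1,3) ⇒ [2,2,6,7,2,2,6,2]
j=4: 2≤2, i=2, swap(2,4) ⇒ [2,2,2,7,6,2,6,2]
j=5: 2≤2, i=3, swap(3,5) ⇒ [2,2,2,2,6,7,6,2]
j=6: 6>2, skip
swap(4,7) ⇒ [2,2,2,2,2,7,6,6]; return 4

4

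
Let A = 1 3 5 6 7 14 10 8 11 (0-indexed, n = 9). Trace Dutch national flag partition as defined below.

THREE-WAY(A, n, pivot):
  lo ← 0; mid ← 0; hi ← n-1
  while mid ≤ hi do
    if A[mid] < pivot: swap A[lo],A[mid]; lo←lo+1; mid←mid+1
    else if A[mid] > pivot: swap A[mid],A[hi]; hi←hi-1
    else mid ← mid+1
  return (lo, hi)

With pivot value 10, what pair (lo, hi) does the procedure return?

(6, 6)

pivot = 10; lo=0, mid=0, hi=8
A[mid]=1<10: swap A[0],A[0]; lo=1,mid=1 → 1 3 5 6 7 14 10 8 11
A[mid]=3<10: swap A[1],A[1]; lo=2,mid=2 → 1 3 5 6 7 14 10 8 11
A[mid]=5<10: swap A[2],A[2]; lo=3,mid=3 → 1 3 5 6 7 14 10 8 11
A[mid]=6<10: swap A[3],A[3]; lo=4,mid=4 → 1 3 5 6 7 14 10 8 11
A[mid]=7<10: swap A[4],A[4]; lo=5,mid=5 → 1 3 5 6 7 14 10 8 11
A[mid]=14>10: swap A[5],A[8]; hi=7 → 1 3 5 6 7 11 10 8 14
A[mid]=11>10: swap A[5],A[7]; hi=6 → 1 3 5 6 7 8 10 11 14
A[mid]=8<10: swap A[5],A[5]; lo=6,mid=6 → 1 3 5 6 7 8 10 11 14
A[mid]=10=10: mid=7
end: lo=6, hi=6; A = 1 3 5 6 7 8 10 11 14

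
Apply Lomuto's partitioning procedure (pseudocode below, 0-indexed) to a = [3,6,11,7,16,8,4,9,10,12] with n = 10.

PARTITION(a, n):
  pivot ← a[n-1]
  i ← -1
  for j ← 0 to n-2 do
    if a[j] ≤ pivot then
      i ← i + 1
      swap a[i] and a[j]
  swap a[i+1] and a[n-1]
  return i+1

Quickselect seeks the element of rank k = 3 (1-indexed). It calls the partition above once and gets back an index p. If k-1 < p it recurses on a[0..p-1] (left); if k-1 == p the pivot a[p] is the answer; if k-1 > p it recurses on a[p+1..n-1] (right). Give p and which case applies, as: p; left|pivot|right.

pivot = a[9] = 12; i = -1
j=0: a[0]=3 ≤ 12 → i=0, swap a[0],a[0] (no change) → [3,6,11,7,16,8,4,9,10,12]
j=1: a[1]=6 ≤ 12 → i=1, swap a[1],a[1] (no change) → [3,6,11,7,16,8,4,9,10,12]
j=2: a[2]=11 ≤ 12 → i=2, swap a[2],a[2] (no change) → [3,6,11,7,16,8,4,9,10,12]
j=3: a[3]=7 ≤ 12 → i=3, swap a[3],a[3] (no change) → [3,6,11,7,16,8,4,9,10,12]
j=4: a[4]=16 > 12 → no swap
j=5: a[5]=8 ≤ 12 → i=4, swap a[4],a[5] → [3,6,11,7,8,16,4,9,10,12]
j=6: a[6]=4 ≤ 12 → i=5, swap a[5],a[6] → [3,6,11,7,8,4,16,9,10,12]
j=7: a[7]=9 ≤ 12 → i=6, swap a[6],a[7] → [3,6,11,7,8,4,9,16,10,12]
j=8: a[8]=10 ≤ 12 → i=7, swap a[7],a[8] → [3,6,11,7,8,4,9,10,16,12]
final swap a[8],a[9] → [3,6,11,7,8,4,9,10,12,16]; return 8
p = 8; k-1 = 2 < 8 ⇒ left

8; left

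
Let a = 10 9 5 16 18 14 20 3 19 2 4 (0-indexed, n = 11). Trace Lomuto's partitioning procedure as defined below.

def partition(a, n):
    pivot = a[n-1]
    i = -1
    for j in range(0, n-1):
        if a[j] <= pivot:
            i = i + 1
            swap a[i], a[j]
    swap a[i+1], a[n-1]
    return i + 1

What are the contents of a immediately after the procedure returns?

pivot = a[10] = 4; i = -1
j=0: a[0]=10 > 4 → no swap
j=1: a[1]=9 > 4 → no swap
j=2: a[2]=5 > 4 → no swap
j=3: a[3]=16 > 4 → no swap
j=4: a[4]=18 > 4 → no swap
j=5: a[5]=14 > 4 → no swap
j=6: a[6]=20 > 4 → no swap
j=7: a[7]=3 ≤ 4 → i=0, swap a[0],a[7] → 3 9 5 16 18 14 20 10 19 2 4
j=8: a[8]=19 > 4 → no swap
j=9: a[9]=2 ≤ 4 → i=1, swap a[1],a[9] → 3 2 5 16 18 14 20 10 19 9 4
final swap a[2],a[10] → 3 2 4 16 18 14 20 10 19 9 5; return 2

3 2 4 16 18 14 20 10 19 9 5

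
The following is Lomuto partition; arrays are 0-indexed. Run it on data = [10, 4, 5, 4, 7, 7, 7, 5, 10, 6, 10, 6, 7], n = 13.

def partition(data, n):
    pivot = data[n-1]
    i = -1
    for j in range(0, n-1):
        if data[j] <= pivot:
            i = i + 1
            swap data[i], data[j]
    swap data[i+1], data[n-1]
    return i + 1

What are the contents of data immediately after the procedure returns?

[4, 5, 4, 7, 7, 7, 5, 6, 6, 7, 10, 10, 10]

pivot=7, i=-1
j=0: 10>7, skip
j=1: 4≤7, i=0, swap(0,1) ⇒ [4, 10, 5, 4, 7, 7, 7, 5, 10, 6, 10, 6, 7]
j=2: 5≤7, i=1, swap(1,2) ⇒ [4, 5, 10, 4, 7, 7, 7, 5, 10, 6, 10, 6, 7]
j=3: 4≤7, i=2, swap(2,3) ⇒ [4, 5, 4, 10, 7, 7, 7, 5, 10, 6, 10, 6, 7]
j=4: 7≤7, i=3, swap(3,4) ⇒ [4, 5, 4, 7, 10, 7, 7, 5, 10, 6, 10, 6, 7]
j=5: 7≤7, i=4, swap(4,5) ⇒ [4, 5, 4, 7, 7, 10, 7, 5, 10, 6, 10, 6, 7]
j=6: 7≤7, i=5, swap(5,6) ⇒ [4, 5, 4, 7, 7, 7, 10, 5, 10, 6, 10, 6, 7]
j=7: 5≤7, i=6, swap(6,7) ⇒ [4, 5, 4, 7, 7, 7, 5, 10, 10, 6, 10, 6, 7]
j=8: 10>7, skip
j=9: 6≤7, i=7, swap(7,9) ⇒ [4, 5, 4, 7, 7, 7, 5, 6, 10, 10, 10, 6, 7]
j=10: 10>7, skip
j=11: 6≤7, i=8, swap(8,11) ⇒ [4, 5, 4, 7, 7, 7, 5, 6, 6, 10, 10, 10, 7]
swap(9,12) ⇒ [4, 5, 4, 7, 7, 7, 5, 6, 6, 7, 10, 10, 10]; return 9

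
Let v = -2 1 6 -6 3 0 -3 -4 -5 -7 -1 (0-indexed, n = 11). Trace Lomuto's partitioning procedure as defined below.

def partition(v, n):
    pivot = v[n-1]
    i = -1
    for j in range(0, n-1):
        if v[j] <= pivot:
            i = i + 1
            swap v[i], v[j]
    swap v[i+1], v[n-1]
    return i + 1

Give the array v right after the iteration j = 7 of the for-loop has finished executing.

-2 -6 -3 -4 3 0 6 1 -5 -7 -1

pivot=-1, i=-1
j=0: -2≤-1, i=0, swap(0,0) ⇒ -2 1 6 -6 3 0 -3 -4 -5 -7 -1
j=1: 1>-1, skip
j=2: 6>-1, skip
j=3: -6≤-1, i=1, swap(1,3) ⇒ -2 -6 6 1 3 0 -3 -4 -5 -7 -1
j=4: 3>-1, skip
j=5: 0>-1, skip
j=6: -3≤-1, i=2, swap(2,6) ⇒ -2 -6 -3 1 3 0 6 -4 -5 -7 -1
j=7: -4≤-1, i=3, swap(3,7) ⇒ -2 -6 -3 -4 3 0 6 1 -5 -7 -1
(after j=7) v = -2 -6 -3 -4 3 0 6 1 -5 -7 -1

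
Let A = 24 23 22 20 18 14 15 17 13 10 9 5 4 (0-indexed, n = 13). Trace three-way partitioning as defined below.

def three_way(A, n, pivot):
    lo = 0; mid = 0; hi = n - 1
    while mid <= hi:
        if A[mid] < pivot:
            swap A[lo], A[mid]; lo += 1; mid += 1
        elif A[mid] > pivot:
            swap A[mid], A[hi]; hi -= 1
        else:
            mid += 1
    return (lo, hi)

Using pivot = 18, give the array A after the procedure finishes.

pivot = 18; lo=0, mid=0, hi=12
A[mid]=24>18: swap A[0],A[12]; hi=11 → 4 23 22 20 18 14 15 17 13 10 9 5 24
A[mid]=4<18: swap A[0],A[0]; lo=1,mid=1 → 4 23 22 20 18 14 15 17 13 10 9 5 24
A[mid]=23>18: swap A[1],A[11]; hi=10 → 4 5 22 20 18 14 15 17 13 10 9 23 24
A[mid]=5<18: swap A[1],A[1]; lo=2,mid=2 → 4 5 22 20 18 14 15 17 13 10 9 23 24
A[mid]=22>18: swap A[2],A[10]; hi=9 → 4 5 9 20 18 14 15 17 13 10 22 23 24
A[mid]=9<18: swap A[2],A[2]; lo=3,mid=3 → 4 5 9 20 18 14 15 17 13 10 22 23 24
A[mid]=20>18: swap A[3],A[9]; hi=8 → 4 5 9 10 18 14 15 17 13 20 22 23 24
A[mid]=10<18: swap A[3],A[3]; lo=4,mid=4 → 4 5 9 10 18 14 15 17 13 20 22 23 24
A[mid]=18=18: mid=5
A[mid]=14<18: swap A[4],A[5]; lo=5,mid=6 → 4 5 9 10 14 18 15 17 13 20 22 23 24
A[mid]=15<18: swap A[5],A[6]; lo=6,mid=7 → 4 5 9 10 14 15 18 17 13 20 22 23 24
A[mid]=17<18: swap A[6],A[7]; lo=7,mid=8 → 4 5 9 10 14 15 17 18 13 20 22 23 24
A[mid]=13<18: swap A[7],A[8]; lo=8,mid=9 → 4 5 9 10 14 15 17 13 18 20 22 23 24
end: lo=8, hi=8; A = 4 5 9 10 14 15 17 13 18 20 22 23 24

4 5 9 10 14 15 17 13 18 20 22 23 24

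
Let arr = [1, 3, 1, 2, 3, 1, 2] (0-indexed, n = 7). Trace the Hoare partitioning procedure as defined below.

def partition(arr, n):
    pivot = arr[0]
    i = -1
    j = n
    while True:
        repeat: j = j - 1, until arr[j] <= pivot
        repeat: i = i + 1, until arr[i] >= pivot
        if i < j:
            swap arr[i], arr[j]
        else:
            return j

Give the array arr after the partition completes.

pivot = arr[0] = 1; i = -1, j = 7
j→5 (arr[5]=1≤1), i→0 (arr[0]=1≥1); i<j, swap → [1, 3, 1, 2, 3, 1, 2]
j→2 (arr[2]=1≤1), i→1 (arr[1]=3≥1); i<j, swap → [1, 1, 3, 2, 3, 1, 2]
j→1, i→2; i≥j, return j=1. arr = [1, 1, 3, 2, 3, 1, 2]

[1, 1, 3, 2, 3, 1, 2]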